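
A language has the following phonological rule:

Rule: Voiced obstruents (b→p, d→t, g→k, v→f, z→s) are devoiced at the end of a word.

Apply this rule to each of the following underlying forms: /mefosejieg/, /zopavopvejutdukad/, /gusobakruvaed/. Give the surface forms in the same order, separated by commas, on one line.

/mefosejieg/: /g/ is a voiced obstruent in word-final position, so it devoices to [k]. → [mefosejiek].
/zopavopvejutdukad/: /d/ is a voiced obstruent in word-final position, so it devoices to [t]. → [zopavopvejutdukat].
/gusobakruvaed/: /d/ is a voiced obstruent in word-final position, so it devoices to [t]. → [gusobakruvaet].

mefosejiek, zopavopvejutdukat, gusobakruvaet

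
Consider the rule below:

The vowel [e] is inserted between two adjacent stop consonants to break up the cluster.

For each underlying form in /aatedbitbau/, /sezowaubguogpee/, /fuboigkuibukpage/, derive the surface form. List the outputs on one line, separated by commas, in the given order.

/aatedbitbau/: /d/ and /b/ form a stop–stop cluster, so [e] is inserted between them. /t/ and /b/ form a stop–stop cluster, so [e] is inserted between them. → [aatedebitebau].
/sezowaubguogpee/: /b/ and /g/ form a stop–stop cluster, so [e] is inserted between them. /g/ and /p/ form a stop–stop cluster, so [e] is inserted between them. → [sezowaubeguogepee].
/fuboigkuibukpage/: /g/ and /k/ form a stop–stop cluster, so [e] is inserted between them. /k/ and /p/ form a stop–stop cluster, so [e] is inserted between them. → [fuboigekuibukepage].

aatedebitebau, sezowaubeguogepee, fuboigekuibukepage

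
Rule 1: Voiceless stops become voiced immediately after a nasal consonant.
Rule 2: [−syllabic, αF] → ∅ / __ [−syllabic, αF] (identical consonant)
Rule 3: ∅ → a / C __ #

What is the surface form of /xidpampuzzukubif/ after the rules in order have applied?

xidpambuzukubifa

Rule 1 (post-nasal voicing): /p/ is a voiceless stop immediately after the nasal /m/, so it voices to [b]. /xidpampuzzukubif/ → xidpambuzzukubif.
Rule 2 (degemination): /zz/ is a geminate; the first /z/ deletes. /xidpambuzzukubif/ → xidpambuzukubif.
Rule 3 (final a-epenthesis): the form ends in the consonant /f/, so [a] is inserted word-finally. /xidpambuzukubif/ → xidpambuzukubifa.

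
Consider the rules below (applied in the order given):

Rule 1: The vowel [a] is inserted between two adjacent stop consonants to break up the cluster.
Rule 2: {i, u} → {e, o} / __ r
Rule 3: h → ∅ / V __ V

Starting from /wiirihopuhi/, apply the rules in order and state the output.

wieriopui

Rule 1 (stop-cluster a-epenthesis): no segment meets the environment; /wiirihopuhi/ is unchanged.
Rule 2 (pre-rhotic lowering): /i/ is a high vowel immediately before /r/, so it lowers to [e]. /wiirihopuhi/ → wierihopuhi.
Rule 3 (intervocalic h-deletion): /h/ occurs between vowels /i/ and /o/, so it deletes. /h/ occurs between vowels /u/ and /i/, so it deletes. /wierihopuhi/ → wieriopui.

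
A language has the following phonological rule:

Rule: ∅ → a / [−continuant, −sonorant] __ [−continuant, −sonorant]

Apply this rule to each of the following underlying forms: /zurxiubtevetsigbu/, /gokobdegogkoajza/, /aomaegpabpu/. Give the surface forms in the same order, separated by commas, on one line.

/zurxiubtevetsigbu/: /b/ and /t/ form a stop–stop cluster, so [a] is inserted between them. /g/ and /b/ form a stop–stop cluster, so [a] is inserted between them. → [zurxiubatevetsigabu].
/gokobdegogkoajza/: /b/ and /d/ form a stop–stop cluster, so [a] is inserted between them. /g/ and /k/ form a stop–stop cluster, so [a] is inserted between them. → [gokobadegogakoajza].
/aomaegpabpu/: /g/ and /p/ form a stop–stop cluster, so [a] is inserted between them. /b/ and /p/ form a stop–stop cluster, so [a] is inserted between them. → [aomaegapabapu].

zurxiubatevetsigabu, gokobadegogakoajza, aomaegapabapu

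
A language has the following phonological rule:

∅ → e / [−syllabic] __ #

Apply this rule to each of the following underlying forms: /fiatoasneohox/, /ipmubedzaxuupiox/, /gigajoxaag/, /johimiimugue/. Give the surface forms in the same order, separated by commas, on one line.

fiatoasneohoxe, ipmubedzaxuupioxe, gigajoxaage, johimiimugue

/fiatoasneohox/: the form ends in the consonant /x/, so [e] is inserted word-finally. → [fiatoasneohoxe].
/ipmubedzaxuupiox/: the form ends in the consonant /x/, so [e] is inserted word-finally. → [ipmubedzaxuupioxe].
/gigajoxaag/: the form ends in the consonant /g/, so [e] is inserted word-finally. → [gigajoxaage].
/johimiimugue/: the rule's environment is not met; surfaces unchanged as [johimiimugue].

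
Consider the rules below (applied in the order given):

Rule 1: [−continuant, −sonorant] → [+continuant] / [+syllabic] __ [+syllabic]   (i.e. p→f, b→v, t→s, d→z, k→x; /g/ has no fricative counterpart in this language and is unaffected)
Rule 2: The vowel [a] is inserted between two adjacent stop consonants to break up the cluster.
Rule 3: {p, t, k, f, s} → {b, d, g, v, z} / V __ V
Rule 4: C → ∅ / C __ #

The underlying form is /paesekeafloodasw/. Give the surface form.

Rule 1 (intervocalic spirantization): /k/ is a stop between vowels /e/ and /e/, so it spirantizes to the fricative [x]. /d/ is a stop between vowels /o/ and /a/, so it spirantizes to the fricative [z]. /paesekeafloodasw/ → paesexeafloozasw.
Rule 2 (stop-cluster a-epenthesis): no segment meets the environment; /paesexeafloozasw/ is unchanged.
Rule 3 (intervocalic voicing): /s/ is a voiceless obstruent between vowels /e/ and /e/, so it voices to [z]. /paesexeafloozasw/ → paezexeafloozasw.
Rule 4 (final cluster simplification): /w/ is the second consonant of a word-final cluster /sw/, so it deletes. /paezexeafloozasw/ → paezexeafloozas.

paezexeafloozas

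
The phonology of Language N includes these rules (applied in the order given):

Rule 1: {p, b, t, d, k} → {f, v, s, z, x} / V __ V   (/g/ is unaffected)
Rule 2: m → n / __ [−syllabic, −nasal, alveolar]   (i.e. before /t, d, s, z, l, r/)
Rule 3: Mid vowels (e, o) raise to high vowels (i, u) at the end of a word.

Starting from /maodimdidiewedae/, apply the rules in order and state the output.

Rule 1 (intervocalic spirantization): /d/ is a stop between vowels /o/ and /i/, so it spirantizes to the fricative [z]. /d/ is a stop between vowels /i/ and /i/, so it spirantizes to the fricative [z]. /d/ is a stop between vowels /e/ and /a/, so it spirantizes to the fricative [z]. /maodimdidiewedae/ → maozimdiziewezae.
Rule 2 (nasal place assimilation): /m/ precedes the alveolar consonant /d/, so it assimilates in place to [n]. /maozimdiziewezae/ → maozindiziewezae.
Rule 3 (final vowel raising): /e/ is a mid vowel in word-final position, so it raises to [i]. /maozindiziewezae/ → maozindiziewezai.

maozindiziewezai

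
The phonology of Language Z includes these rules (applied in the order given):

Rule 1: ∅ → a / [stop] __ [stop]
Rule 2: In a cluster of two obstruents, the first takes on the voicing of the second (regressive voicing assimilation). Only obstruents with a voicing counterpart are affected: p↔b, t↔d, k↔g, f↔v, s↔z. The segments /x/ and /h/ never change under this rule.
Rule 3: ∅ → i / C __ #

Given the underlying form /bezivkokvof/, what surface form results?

bezifkogvofi

Rule 1 (stop-cluster a-epenthesis): no segment meets the environment; /bezivkokvof/ is unchanged.
Rule 2 (regressive voicing assimilation): /v/ precedes the voiceless obstruent /k/, so it devoices to [f] by assimilation. /k/ precedes the voiced obstruent /v/, so it voices to [g] by assimilation. /bezivkokvof/ → bezifkogvof.
Rule 3 (final i-epenthesis): the form ends in the consonant /f/, so [i] is inserted word-finally. /bezifkogvof/ → bezifkogvofi.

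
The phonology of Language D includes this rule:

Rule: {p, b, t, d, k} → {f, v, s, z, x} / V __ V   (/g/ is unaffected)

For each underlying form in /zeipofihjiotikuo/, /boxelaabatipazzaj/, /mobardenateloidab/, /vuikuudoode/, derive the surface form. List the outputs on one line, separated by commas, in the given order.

/zeipofihjiotikuo/: /p/ is a stop between vowels /i/ and /o/, so it spirantizes to the fricative [f]. /t/ is a stop between vowels /o/ and /i/, so it spirantizes to the fricative [s]. /k/ is a stop between vowels /i/ and /u/, so it spirantizes to the fricative [x]. → [zeifofihjiosixuo].
/boxelaabatipazzaj/: /b/ is a stop between vowels /a/ and /a/, so it spirantizes to the fricative [v]. /t/ is a stop between vowels /a/ and /i/, so it spirantizes to the fricative [s]. /p/ is a stop between vowels /i/ and /a/, so it spirantizes to the fricative [f]. → [boxelaavasifazzaj].
/mobardenateloidab/: /b/ is a stop between vowels /o/ and /a/, so it spirantizes to the fricative [v]. /t/ is a stop between vowels /a/ and /e/, so it spirantizes to the fricative [s]. /d/ is a stop between vowels /i/ and /a/, so it spirantizes to the fricative [z]. → [movardenaseloizab].
/vuikuudoode/: /k/ is a stop between vowels /i/ and /u/, so it spirantizes to the fricative [x]. /d/ is a stop between vowels /u/ and /o/, so it spirantizes to the fricative [z]. /d/ is a stop between vowels /o/ and /e/, so it spirantizes to the fricative [z]. → [vuixuuzooze].

zeifofihjiosixuo, boxelaavasifazzaj, movardenaseloizab, vuixuuzooze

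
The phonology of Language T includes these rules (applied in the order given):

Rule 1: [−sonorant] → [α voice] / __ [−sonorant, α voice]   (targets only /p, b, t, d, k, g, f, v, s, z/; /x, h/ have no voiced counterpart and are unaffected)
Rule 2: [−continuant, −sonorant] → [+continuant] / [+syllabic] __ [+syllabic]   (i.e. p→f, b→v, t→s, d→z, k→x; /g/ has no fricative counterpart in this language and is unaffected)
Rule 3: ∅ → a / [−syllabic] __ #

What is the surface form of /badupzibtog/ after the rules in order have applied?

bazubziptoga

Rule 1 (regressive voicing assimilation): /p/ precedes the voiced obstruent /z/, so it voices to [b] by assimilation. /b/ precedes the voiceless obstruent /t/, so it devoices to [p] by assimilation. /badupzibtog/ → badubziptog.
Rule 2 (intervocalic spirantization): /d/ is a stop between vowels /a/ and /u/, so it spirantizes to the fricative [z]. /badubziptog/ → bazubziptog.
Rule 3 (final a-epenthesis): the form ends in the consonant /g/, so [a] is inserted word-finally. /bazubziptog/ → bazubziptoga.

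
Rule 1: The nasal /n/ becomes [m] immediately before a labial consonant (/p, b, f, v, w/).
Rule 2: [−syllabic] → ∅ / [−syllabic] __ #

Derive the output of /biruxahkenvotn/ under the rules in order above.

Rule 1 (nasal place assimilation): /n/ precedes the labial consonant /v/, so it assimilates in place to [m]. /biruxahkenvotn/ → biruxahkemvotn.
Rule 2 (final cluster simplification): /n/ is the second consonant of a word-final cluster /tn/, so it deletes. /biruxahkemvotn/ → biruxahkemvot.

biruxahkemvot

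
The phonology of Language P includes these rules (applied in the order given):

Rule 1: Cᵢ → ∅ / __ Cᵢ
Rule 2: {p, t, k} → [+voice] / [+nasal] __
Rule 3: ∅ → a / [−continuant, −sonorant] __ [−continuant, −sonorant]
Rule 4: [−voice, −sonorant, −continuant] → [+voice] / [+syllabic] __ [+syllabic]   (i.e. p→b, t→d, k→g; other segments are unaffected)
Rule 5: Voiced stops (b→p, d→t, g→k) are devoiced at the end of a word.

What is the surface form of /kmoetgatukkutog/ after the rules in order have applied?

Rule 1 (degemination): /kk/ is a geminate; the first /k/ deletes. /kmoetgatukkutog/ → kmoetgatukutog.
Rule 2 (post-nasal voicing): no segment meets the environment; /kmoetgatukutog/ is unchanged.
Rule 3 (stop-cluster a-epenthesis): /t/ and /g/ form a stop–stop cluster, so [a] is inserted between them. /kmoetgatukutog/ → kmoetagatukutog.
Rule 4 (intervocalic voicing): /t/ is a voiceless stop between vowels /e/ and /a/, so it voices to [d]. /t/ is a voiceless stop between vowels /a/ and /u/, so it voices to [d]. /k/ is a voiceless stop between vowels /u/ and /u/, so it voices to [g]. /t/ is a voiceless stop between vowels /u/ and /o/, so it voices to [d]. /kmoetagatukutog/ → kmoedagadugudog.
Rule 5 (final devoicing): /g/ is a voiced stop in word-final position, so it devoices to [k]. /kmoedagadugudog/ → kmoedagadugudok.

kmoedagadugudok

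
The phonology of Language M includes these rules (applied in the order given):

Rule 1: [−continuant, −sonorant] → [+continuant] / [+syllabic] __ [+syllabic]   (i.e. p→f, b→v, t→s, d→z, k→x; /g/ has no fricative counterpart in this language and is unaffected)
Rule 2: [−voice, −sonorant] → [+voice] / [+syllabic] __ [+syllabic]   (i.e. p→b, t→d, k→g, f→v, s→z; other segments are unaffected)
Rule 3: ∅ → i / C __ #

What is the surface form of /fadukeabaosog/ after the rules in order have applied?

Rule 1 (intervocalic spirantization): /d/ is a stop between vowels /a/ and /u/, so it spirantizes to the fricative [z]. /k/ is a stop between vowels /u/ and /e/, so it spirantizes to the fricative [x]. /b/ is a stop between vowels /a/ and /a/, so it spirantizes to the fricative [v]. /fadukeabaosog/ → fazuxeavaosog.
Rule 2 (intervocalic voicing): /s/ is a voiceless obstruent between vowels /o/ and /o/, so it voices to [z]. /fazuxeavaosog/ → fazuxeavaozog.
Rule 3 (final i-epenthesis): the form ends in the consonant /g/, so [i] is inserted word-finally. /fazuxeavaozog/ → fazuxeavaozogi.

fazuxeavaozogi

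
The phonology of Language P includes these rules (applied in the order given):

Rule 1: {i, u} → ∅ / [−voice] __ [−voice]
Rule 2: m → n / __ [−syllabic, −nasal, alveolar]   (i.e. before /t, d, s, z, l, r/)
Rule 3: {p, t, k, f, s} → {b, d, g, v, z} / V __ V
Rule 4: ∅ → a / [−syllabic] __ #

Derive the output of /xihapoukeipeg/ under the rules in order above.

xhabougeibega

Rule 1 (high vowel syncope): /i/ is a high vowel flanked by voiceless consonants /x/ and /h/, so it deletes. /xihapoukeipeg/ → xhapoukeipeg.
Rule 2 (nasal place assimilation): no segment meets the environment; /xhapoukeipeg/ is unchanged.
Rule 3 (intervocalic voicing): /p/ is a voiceless obstruent between vowels /a/ and /o/, so it voices to [b]. /k/ is a voiceless obstruent between vowels /u/ and /e/, so it voices to [g]. /p/ is a voiceless obstruent between vowels /i/ and /e/, so it voices to [b]. /xhapoukeipeg/ → xhabougeibeg.
Rule 4 (final a-epenthesis): the form ends in the consonant /g/, so [a] is inserted word-finally. /xhabougeibeg/ → xhabougeibega.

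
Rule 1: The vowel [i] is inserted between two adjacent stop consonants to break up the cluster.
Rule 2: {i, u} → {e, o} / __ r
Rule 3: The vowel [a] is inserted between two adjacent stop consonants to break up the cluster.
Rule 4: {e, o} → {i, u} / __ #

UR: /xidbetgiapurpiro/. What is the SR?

Rule 1 (stop-cluster i-epenthesis): /d/ and /b/ form a stop–stop cluster, so [i] is inserted between them. /t/ and /g/ form a stop–stop cluster, so [i] is inserted between them. /xidbetgiapurpiro/ → xidibetigiapurpiro.
Rule 2 (pre-rhotic lowering): /u/ is a high vowel immediately before /r/, so it lowers to [o]. /i/ is a high vowel immediately before /r/, so it lowers to [e]. /xidibetigiapurpiro/ → xidibetigiaporpero.
Rule 3 (stop-cluster a-epenthesis): no segment meets the environment; /xidibetigiaporpero/ is unchanged.
Rule 4 (final vowel raising): /o/ is a mid vowel in word-final position, so it raises to [u]. /xidibetigiaporpero/ → xidibetigiaporperu.

xidibetigiaporperu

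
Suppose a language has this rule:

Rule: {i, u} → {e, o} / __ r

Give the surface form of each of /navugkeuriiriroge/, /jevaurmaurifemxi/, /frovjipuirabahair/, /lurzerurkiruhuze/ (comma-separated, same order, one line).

navugkeoriereroge, jevaormaorifemxi, frovjipuerabahaer, lorzerorkeruhuze

/navugkeuriiriroge/: /u/ is a high vowel immediately before /r/, so it lowers to [o]. /i/ is a high vowel immediately before /r/, so it lowers to [e]. /i/ is a high vowel immediately before /r/, so it lowers to [e]. → [navugkeoriereroge].
/jevaurmaurifemxi/: /u/ is a high vowel immediately before /r/, so it lowers to [o]. /u/ is a high vowel immediately before /r/, so it lowers to [o]. → [jevaormaorifemxi].
/frovjipuirabahair/: /i/ is a high vowel immediately before /r/, so it lowers to [e]. /i/ is a high vowel immediately before /r/, so it lowers to [e]. → [frovjipuerabahaer].
/lurzerurkiruhuze/: /u/ is a high vowel immediately before /r/, so it lowers to [o]. /u/ is a high vowel immediately before /r/, so it lowers to [o]. /i/ is a high vowel immediately before /r/, so it lowers to [e]. → [lorzerorkeruhuze].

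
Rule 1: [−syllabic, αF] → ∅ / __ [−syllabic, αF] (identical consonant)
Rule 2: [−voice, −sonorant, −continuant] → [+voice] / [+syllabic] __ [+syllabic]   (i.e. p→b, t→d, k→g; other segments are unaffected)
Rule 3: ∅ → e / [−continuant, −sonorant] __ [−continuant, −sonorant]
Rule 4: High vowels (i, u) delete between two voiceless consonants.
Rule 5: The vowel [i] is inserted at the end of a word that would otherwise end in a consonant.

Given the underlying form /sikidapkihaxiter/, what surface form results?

Rule 1 (degemination): no segment meets the environment; /sikidapkihaxiter/ is unchanged.
Rule 2 (intervocalic voicing): /k/ is a voiceless stop between vowels /i/ and /i/, so it voices to [g]. /t/ is a voiceless stop between vowels /i/ and /e/, so it voices to [d]. /sikidapkihaxiter/ → sigidapkihaxider.
Rule 3 (stop-cluster e-epenthesis): /p/ and /k/ form a stop–stop cluster, so [e] is inserted between them. /sigidapkihaxider/ → sigidapekihaxider.
Rule 4 (high vowel syncope): /i/ is a high vowel flanked by voiceless consonants /k/ and /h/, so it deletes. /sigidapekihaxider/ → sigidapekhaxider.
Rule 5 (final i-epenthesis): the form ends in the consonant /r/, so [i] is inserted word-finally. /sigidapekhaxider/ → sigidapekhaxideri.

sigidapekhaxideri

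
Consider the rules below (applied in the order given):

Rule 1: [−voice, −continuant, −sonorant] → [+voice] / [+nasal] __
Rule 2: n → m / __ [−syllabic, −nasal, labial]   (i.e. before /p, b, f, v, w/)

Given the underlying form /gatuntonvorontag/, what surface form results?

Rule 1 (post-nasal voicing): /t/ is a voiceless stop immediately after the nasal /n/, so it voices to [d]. /t/ is a voiceless stop immediately after the nasal /n/, so it voices to [d]. /gatuntonvorontag/ → gatundonvorondag.
Rule 2 (nasal place assimilation): /n/ precedes the labial consonant /v/, so it assimilates in place to [m]. /gatundonvorondag/ → gatundomvorondag.

gatundomvorondag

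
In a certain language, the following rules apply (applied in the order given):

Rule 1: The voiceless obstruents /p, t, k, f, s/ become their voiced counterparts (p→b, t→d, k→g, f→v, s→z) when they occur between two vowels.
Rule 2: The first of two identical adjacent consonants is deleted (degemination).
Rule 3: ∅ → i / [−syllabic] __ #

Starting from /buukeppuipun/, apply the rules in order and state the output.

buugepuibuni

Rule 1 (intervocalic voicing): /k/ is a voiceless obstruent between vowels /u/ and /e/, so it voices to [g]. /p/ is a voiceless obstruent between vowels /i/ and /u/, so it voices to [b]. /buukeppuipun/ → buugeppuibun.
Rule 2 (degemination): /pp/ is a geminate; the first /p/ deletes. /buugeppuibun/ → buugepuibun.
Rule 3 (final i-epenthesis): the form ends in the consonant /n/, so [i] is inserted word-finally. /buugepuibun/ → buugepuibuni.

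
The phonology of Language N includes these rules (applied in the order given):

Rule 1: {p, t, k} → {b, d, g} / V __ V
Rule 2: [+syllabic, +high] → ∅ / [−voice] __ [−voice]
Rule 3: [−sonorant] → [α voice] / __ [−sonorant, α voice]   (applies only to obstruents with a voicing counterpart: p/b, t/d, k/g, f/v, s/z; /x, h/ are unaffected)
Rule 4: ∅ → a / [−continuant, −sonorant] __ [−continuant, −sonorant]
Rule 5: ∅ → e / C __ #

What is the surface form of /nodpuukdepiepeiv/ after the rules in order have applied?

Rule 1 (intervocalic voicing): /p/ is a voiceless stop between vowels /e/ and /i/, so it voices to [b]. /p/ is a voiceless stop between vowels /e/ and /e/, so it voices to [b]. /nodpuukdepiepeiv/ → nodpuukdebiebeiv.
Rule 2 (high vowel syncope): no segment meets the environment; /nodpuukdebiebeiv/ is unchanged.
Rule 3 (regressive voicing assimilation): /d/ precedes the voiceless obstruent /p/, so it devoices to [t] by assimilation. /k/ precedes the voiced obstruent /d/, so it voices to [g] by assimilation. /nodpuukdebiebeiv/ → notpuugdebiebeiv.
Rule 4 (stop-cluster a-epenthesis): /t/ and /p/ form a stop–stop cluster, so [a] is inserted between them. /g/ and /d/ form a stop–stop cluster, so [a] is inserted between them. /notpuugdebiebeiv/ → notapuugadebiebeiv.
Rule 5 (final e-epenthesis): the form ends in the consonant /v/, so [e] is inserted word-finally. /notapuugadebiebeiv/ → notapuugadebiebeive.

notapuugadebiebeive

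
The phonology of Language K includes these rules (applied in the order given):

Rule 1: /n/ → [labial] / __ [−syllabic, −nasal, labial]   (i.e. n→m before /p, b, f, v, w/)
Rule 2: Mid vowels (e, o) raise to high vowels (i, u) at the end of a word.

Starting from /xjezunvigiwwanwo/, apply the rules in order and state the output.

xjezumvigiwwamwu

Rule 1 (nasal place assimilation): /n/ precedes the labial consonant /v/, so it assimilates in place to [m]. /n/ precedes the labial consonant /w/, so it assimilates in place to [m]. /xjezunvigiwwanwo/ → xjezumvigiwwamwo.
Rule 2 (final vowel raising): /o/ is a mid vowel in word-final position, so it raises to [u]. /xjezumvigiwwamwo/ → xjezumvigiwwamwu.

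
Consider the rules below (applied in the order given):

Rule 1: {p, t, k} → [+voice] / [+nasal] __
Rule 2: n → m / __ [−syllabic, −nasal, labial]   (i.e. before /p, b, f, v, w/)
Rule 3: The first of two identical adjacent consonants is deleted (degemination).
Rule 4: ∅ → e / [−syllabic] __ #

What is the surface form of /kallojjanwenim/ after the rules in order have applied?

Rule 1 (post-nasal voicing): no segment meets the environment; /kallojjanwenim/ is unchanged.
Rule 2 (nasal place assimilation): /n/ precedes the labial consonant /w/, so it assimilates in place to [m]. /kallojjanwenim/ → kallojjamwenim.
Rule 3 (degemination): /ll/ is a geminate; the first /l/ deletes. /jj/ is a geminate; the first /j/ deletes. /kallojjamwenim/ → kalojamwenim.
Rule 4 (final e-epenthesis): the form ends in the consonant /m/, so [e] is inserted word-finally. /kalojamwenim/ → kalojamwenime.

kalojamwenime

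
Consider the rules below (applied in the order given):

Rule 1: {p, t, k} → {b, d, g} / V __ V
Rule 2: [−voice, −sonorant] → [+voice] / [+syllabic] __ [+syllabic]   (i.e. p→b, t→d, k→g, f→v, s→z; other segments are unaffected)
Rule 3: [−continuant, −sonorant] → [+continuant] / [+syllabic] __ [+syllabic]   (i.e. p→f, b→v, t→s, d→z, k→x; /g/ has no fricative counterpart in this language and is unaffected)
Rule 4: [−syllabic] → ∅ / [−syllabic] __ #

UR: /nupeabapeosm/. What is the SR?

Rule 1 (intervocalic voicing): /p/ is a voiceless stop between vowels /u/ and /e/, so it voices to [b]. /p/ is a voiceless stop between vowels /a/ and /e/, so it voices to [b]. /nupeabapeosm/ → nubeababeosm.
Rule 2 (intervocalic voicing): no segment meets the environment; /nubeababeosm/ is unchanged.
Rule 3 (intervocalic spirantization): /b/ is a stop between vowels /u/ and /e/, so it spirantizes to the fricative [v]. /b/ is a stop between vowels /a/ and /a/, so it spirantizes to the fricative [v]. /b/ is a stop between vowels /a/ and /e/, so it spirantizes to the fricative [v]. /nubeababeosm/ → nuveavaveosm.
Rule 4 (final cluster simplification): /m/ is the second consonant of a word-final cluster /sm/, so it deletes. /nuveavaveosm/ → nuveavaveos.

nuveavaveos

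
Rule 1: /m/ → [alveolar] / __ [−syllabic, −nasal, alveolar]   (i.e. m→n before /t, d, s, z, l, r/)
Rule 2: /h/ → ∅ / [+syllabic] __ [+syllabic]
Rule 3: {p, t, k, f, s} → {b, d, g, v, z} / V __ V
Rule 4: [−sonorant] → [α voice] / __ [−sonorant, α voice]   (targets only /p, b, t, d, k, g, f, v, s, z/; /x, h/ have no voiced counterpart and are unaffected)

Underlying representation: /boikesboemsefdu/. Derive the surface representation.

Rule 1 (nasal place assimilation): /m/ precedes the alveolar consonant /s/, so it assimilates in place to [n]. /boikesboemsefdu/ → boikesboensefdu.
Rule 2 (intervocalic h-deletion): no segment meets the environment; /boikesboensefdu/ is unchanged.
Rule 3 (intervocalic voicing): /k/ is a voiceless obstruent between vowels /i/ and /e/, so it voices to [g]. /boikesboensefdu/ → boigesboensefdu.
Rule 4 (regressive voicing assimilation): /s/ precedes the voiced obstruent /b/, so it voices to [z] by assimilation. /f/ precedes the voiced obstruent /d/, so it voices to [v] by assimilation. /boigesboensefdu/ → boigezboensevdu.

boigezboensevdu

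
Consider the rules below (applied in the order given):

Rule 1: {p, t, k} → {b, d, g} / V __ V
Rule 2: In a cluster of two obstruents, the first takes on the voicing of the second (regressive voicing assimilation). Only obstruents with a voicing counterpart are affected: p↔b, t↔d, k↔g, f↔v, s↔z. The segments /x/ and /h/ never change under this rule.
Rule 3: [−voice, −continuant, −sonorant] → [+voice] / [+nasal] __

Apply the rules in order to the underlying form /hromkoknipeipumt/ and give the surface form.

Rule 1 (intervocalic voicing): /p/ is a voiceless stop between vowels /i/ and /e/, so it voices to [b]. /p/ is a voiceless stop between vowels /i/ and /u/, so it voices to [b]. /hromkoknipeipumt/ → hromkoknibeibumt.
Rule 2 (regressive voicing assimilation): no segment meets the environment; /hromkoknibeibumt/ is unchanged.
Rule 3 (post-nasal voicing): /k/ is a voiceless stop immediately after the nasal /m/, so it voices to [g]. /t/ is a voiceless stop immediately after the nasal /m/, so it voices to [d]. /hromkoknibeibumt/ → hromgoknibeibumd.

hromgoknibeibumd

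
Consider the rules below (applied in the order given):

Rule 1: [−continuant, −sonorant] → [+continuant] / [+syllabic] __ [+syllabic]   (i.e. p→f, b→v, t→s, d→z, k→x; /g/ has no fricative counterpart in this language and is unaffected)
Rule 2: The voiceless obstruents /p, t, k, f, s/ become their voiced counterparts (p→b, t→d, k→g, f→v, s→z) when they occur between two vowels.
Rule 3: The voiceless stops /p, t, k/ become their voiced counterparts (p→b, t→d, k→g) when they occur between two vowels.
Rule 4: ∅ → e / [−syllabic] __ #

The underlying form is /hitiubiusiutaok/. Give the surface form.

hiziuviuziuzaoke

Rule 1 (intervocalic spirantization): /t/ is a stop between vowels /i/ and /i/, so it spirantizes to the fricative [s]. /b/ is a stop between vowels /u/ and /i/, so it spirantizes to the fricative [v]. /t/ is a stop between vowels /u/ and /a/, so it spirantizes to the fricative [s]. /hitiubiusiutaok/ → hisiuviusiusaok.
Rule 2 (intervocalic voicing): /s/ is a voiceless obstruent between vowels /i/ and /i/, so it voices to [z]. /s/ is a voiceless obstruent between vowels /u/ and /i/, so it voices to [z]. /s/ is a voiceless obstruent between vowels /u/ and /a/, so it voices to [z]. /hisiuviusiusaok/ → hiziuviuziuzaok.
Rule 3 (intervocalic voicing): no segment meets the environment; /hiziuviuziuzaok/ is unchanged.
Rule 4 (final e-epenthesis): the form ends in the consonant /k/, so [e] is inserted word-finally. /hiziuviuziuzaok/ → hiziuviuziuzaoke.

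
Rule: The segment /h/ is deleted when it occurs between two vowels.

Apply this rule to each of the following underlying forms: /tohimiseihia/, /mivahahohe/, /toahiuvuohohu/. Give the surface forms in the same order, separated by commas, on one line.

toimiseiia, mivaaoe, toaiuvuoou

/tohimiseihia/: /h/ occurs between vowels /o/ and /i/, so it deletes. /h/ occurs between vowels /i/ and /i/, so it deletes. → [toimiseiia].
/mivahahohe/: /h/ occurs between vowels /a/ and /a/, so it deletes. /h/ occurs between vowels /a/ and /o/, so it deletes. /h/ occurs between vowels /o/ and /e/, so it deletes. → [mivaaoe].
/toahiuvuohohu/: /h/ occurs between vowels /a/ and /i/, so it deletes. /h/ occurs between vowels /o/ and /o/, so it deletes. /h/ occurs between vowels /o/ and /u/, so it deletes. → [toaiuvuoou].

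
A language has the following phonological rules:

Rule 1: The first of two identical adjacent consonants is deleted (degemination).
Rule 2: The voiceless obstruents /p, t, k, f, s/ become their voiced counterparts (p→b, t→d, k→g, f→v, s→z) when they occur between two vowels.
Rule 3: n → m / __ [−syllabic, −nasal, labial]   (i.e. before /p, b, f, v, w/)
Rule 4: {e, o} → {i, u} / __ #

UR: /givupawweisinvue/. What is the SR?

givubaweizimvui

Rule 1 (degemination): /ww/ is a geminate; the first /w/ deletes. /givupawweisinvue/ → givupaweisinvue.
Rule 2 (intervocalic voicing): /p/ is a voiceless obstruent between vowels /u/ and /a/, so it voices to [b]. /s/ is a voiceless obstruent between vowels /i/ and /i/, so it voices to [z]. /givupaweisinvue/ → givubaweizinvue.
Rule 3 (nasal place assimilation): /n/ precedes the labial consonant /v/, so it assimilates in place to [m]. /givubaweizinvue/ → givubaweizimvue.
Rule 4 (final vowel raising): /e/ is a mid vowel in word-final position, so it raises to [i]. /givubaweizimvue/ → givubaweizimvui.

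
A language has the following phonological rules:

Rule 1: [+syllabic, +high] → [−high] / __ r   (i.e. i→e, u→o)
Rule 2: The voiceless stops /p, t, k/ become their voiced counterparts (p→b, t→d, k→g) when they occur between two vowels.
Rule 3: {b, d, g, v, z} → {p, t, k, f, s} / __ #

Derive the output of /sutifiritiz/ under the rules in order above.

sudiferidis

Rule 1 (pre-rhotic lowering): /i/ is a high vowel immediately before /r/, so it lowers to [e]. /sutifiritiz/ → sutiferitiz.
Rule 2 (intervocalic voicing): /t/ is a voiceless stop between vowels /u/ and /i/, so it voices to [d]. /t/ is a voiceless stop between vowels /i/ and /i/, so it voices to [d]. /sutiferitiz/ → sudiferidiz.
Rule 3 (final devoicing): /z/ is a voiced obstruent in word-final position, so it devoices to [s]. /sudiferidiz/ → sudiferidis.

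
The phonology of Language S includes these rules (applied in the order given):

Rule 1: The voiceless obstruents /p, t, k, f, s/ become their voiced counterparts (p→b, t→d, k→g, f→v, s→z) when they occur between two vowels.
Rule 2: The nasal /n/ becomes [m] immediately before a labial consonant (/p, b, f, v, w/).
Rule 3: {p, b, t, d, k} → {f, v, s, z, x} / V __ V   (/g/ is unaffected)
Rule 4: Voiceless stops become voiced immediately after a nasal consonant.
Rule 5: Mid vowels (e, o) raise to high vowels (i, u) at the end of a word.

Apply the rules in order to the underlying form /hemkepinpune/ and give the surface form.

hemgevimbuni

Rule 1 (intervocalic voicing): /p/ is a voiceless obstruent between vowels /e/ and /i/, so it voices to [b]. /hemkepinpune/ → hemkebinpune.
Rule 2 (nasal place assimilation): /n/ precedes the labial consonant /p/, so it assimilates in place to [m]. /hemkebinpune/ → hemkebimpune.
Rule 3 (intervocalic spirantization): /b/ is a stop between vowels /e/ and /i/, so it spirantizes to the fricative [v]. /hemkebimpune/ → hemkevimpune.
Rule 4 (post-nasal voicing): /k/ is a voiceless stop immediately after the nasal /m/, so it voices to [g]. /p/ is a voiceless stop immediately after the nasal /m/, so it voices to [b]. /hemkevimpune/ → hemgevimbune.
Rule 5 (final vowel raising): /e/ is a mid vowel in word-final position, so it raises to [i]. /hemgevimbune/ → hemgevimbuni.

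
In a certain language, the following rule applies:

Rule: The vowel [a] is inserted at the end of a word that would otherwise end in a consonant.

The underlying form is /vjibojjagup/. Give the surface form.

the form ends in the consonant /p/, so [a] is inserted word-finally.
Surface form: [vjibojjagupa].

vjibojjagupa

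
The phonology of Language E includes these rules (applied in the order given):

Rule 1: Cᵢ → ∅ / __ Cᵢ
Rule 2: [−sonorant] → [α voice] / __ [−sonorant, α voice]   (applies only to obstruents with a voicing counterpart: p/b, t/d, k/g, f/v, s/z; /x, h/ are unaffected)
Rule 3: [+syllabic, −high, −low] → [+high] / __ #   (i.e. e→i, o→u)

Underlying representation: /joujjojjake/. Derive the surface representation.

joujojaki

Rule 1 (degemination): /jj/ is a geminate; the first /j/ deletes. /jj/ is a geminate; the first /j/ deletes. /joujjojjake/ → joujojake.
Rule 2 (regressive voicing assimilation): no segment meets the environment; /joujojake/ is unchanged.
Rule 3 (final vowel raising): /e/ is a mid vowel in word-final position, so it raises to [i]. /joujojake/ → joujojaki.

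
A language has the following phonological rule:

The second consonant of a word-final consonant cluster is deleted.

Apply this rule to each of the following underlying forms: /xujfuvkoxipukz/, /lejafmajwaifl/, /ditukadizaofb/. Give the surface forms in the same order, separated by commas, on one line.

/xujfuvkoxipukz/: /z/ is the second consonant of a word-final cluster /kz/, so it deletes. → [xujfuvkoxipuk].
/lejafmajwaifl/: /l/ is the second consonant of a word-final cluster /fl/, so it deletes. → [lejafmajwaif].
/ditukadizaofb/: /b/ is the second consonant of a word-final cluster /fb/, so it deletes. → [ditukadizaof].

xujfuvkoxipuk, lejafmajwaif, ditukadizaof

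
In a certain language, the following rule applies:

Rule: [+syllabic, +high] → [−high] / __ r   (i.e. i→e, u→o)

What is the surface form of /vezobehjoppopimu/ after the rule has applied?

No segment of /vezobehjoppopimu/ meets the structural description of the rule, so the form surfaces unchanged.

vezobehjoppopimu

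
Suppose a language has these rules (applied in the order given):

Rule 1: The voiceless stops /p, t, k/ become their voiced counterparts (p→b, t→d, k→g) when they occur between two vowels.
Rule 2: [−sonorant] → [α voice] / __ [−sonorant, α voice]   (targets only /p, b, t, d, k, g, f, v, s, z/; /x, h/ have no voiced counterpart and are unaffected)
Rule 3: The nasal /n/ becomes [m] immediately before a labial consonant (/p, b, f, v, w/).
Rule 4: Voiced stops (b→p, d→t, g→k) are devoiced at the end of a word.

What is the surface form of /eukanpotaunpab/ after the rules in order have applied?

Rule 1 (intervocalic voicing): /k/ is a voiceless stop between vowels /u/ and /a/, so it voices to [g]. /t/ is a voiceless stop between vowels /o/ and /a/, so it voices to [d]. /eukanpotaunpab/ → euganpodaunpab.
Rule 2 (regressive voicing assimilation): no segment meets the environment; /euganpodaunpab/ is unchanged.
Rule 3 (nasal place assimilation): /n/ precedes the labial consonant /p/, so it assimilates in place to [m]. /n/ precedes the labial consonant /p/, so it assimilates in place to [m]. /euganpodaunpab/ → eugampodaumpab.
Rule 4 (final devoicing): /b/ is a voiced stop in word-final position, so it devoices to [p]. /eugampodaumpab/ → eugampodaumpap.

eugampodaumpap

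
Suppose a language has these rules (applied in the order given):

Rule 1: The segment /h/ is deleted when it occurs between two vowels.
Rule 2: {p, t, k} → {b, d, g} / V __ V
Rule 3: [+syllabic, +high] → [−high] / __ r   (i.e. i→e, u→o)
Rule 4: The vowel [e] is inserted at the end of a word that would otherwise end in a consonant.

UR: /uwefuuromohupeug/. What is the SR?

uwefuoromoubeuge

Rule 1 (intervocalic h-deletion): /h/ occurs between vowels /o/ and /u/, so it deletes. /uwefuuromohupeug/ → uwefuuromoupeug.
Rule 2 (intervocalic voicing): /p/ is a voiceless stop between vowels /u/ and /e/, so it voices to [b]. /uwefuuromoupeug/ → uwefuuromoubeug.
Rule 3 (pre-rhotic lowering): /u/ is a high vowel immediately before /r/, so it lowers to [o]. /uwefuuromoubeug/ → uwefuoromoubeug.
Rule 4 (final e-epenthesis): the form ends in the consonant /g/, so [e] is inserted word-finally. /uwefuoromoubeug/ → uwefuoromoubeuge.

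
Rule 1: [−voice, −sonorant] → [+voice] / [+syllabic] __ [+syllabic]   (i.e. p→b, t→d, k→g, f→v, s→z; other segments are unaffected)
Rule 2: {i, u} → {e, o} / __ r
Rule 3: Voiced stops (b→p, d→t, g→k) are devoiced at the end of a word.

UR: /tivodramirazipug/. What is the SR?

tivodramerazibuk

Rule 1 (intervocalic voicing): /p/ is a voiceless obstruent between vowels /i/ and /u/, so it voices to [b]. /tivodramirazipug/ → tivodramirazibug.
Rule 2 (pre-rhotic lowering): /i/ is a high vowel immediately before /r/, so it lowers to [e]. /tivodramirazibug/ → tivodramerazibug.
Rule 3 (final devoicing): /g/ is a voiced stop in word-final position, so it devoices to [k]. /tivodramerazibug/ → tivodramerazibuk.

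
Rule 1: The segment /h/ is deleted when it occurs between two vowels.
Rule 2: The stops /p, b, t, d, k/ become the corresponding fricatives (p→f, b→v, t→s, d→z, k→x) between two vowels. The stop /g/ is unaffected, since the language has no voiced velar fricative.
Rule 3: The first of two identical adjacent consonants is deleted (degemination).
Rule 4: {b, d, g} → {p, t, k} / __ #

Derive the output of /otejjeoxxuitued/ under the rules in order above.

osejeoxuisuet

Rule 1 (intervocalic h-deletion): no segment meets the environment; /otejjeoxxuitued/ is unchanged.
Rule 2 (intervocalic spirantization): /t/ is a stop between vowels /o/ and /e/, so it spirantizes to the fricative [s]. /t/ is a stop between vowels /i/ and /u/, so it spirantizes to the fricative [s]. /otejjeoxxuitued/ → osejjeoxxuisued.
Rule 3 (degemination): /jj/ is a geminate; the first /j/ deletes. /xx/ is a geminate; the first /x/ deletes. /osejjeoxxuisued/ → osejeoxuisued.
Rule 4 (final devoicing): /d/ is a voiced stop in word-final position, so it devoices to [t]. /osejeoxuisued/ → osejeoxuisuet.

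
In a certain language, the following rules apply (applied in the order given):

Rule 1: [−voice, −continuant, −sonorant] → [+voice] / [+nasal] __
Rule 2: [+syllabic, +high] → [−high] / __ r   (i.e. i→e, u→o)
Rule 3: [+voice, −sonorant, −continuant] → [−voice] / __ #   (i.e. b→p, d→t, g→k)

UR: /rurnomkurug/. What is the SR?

Rule 1 (post-nasal voicing): /k/ is a voiceless stop immediately after the nasal /m/, so it voices to [g]. /rurnomkurug/ → rurnomgurug.
Rule 2 (pre-rhotic lowering): /u/ is a high vowel immediately before /r/, so it lowers to [o]. /u/ is a high vowel immediately before /r/, so it lowers to [o]. /rurnomgurug/ → rornomgorug.
Rule 3 (final devoicing): /g/ is a voiced stop in word-final position, so it devoices to [k]. /rornomgorug/ → rornomgoruk.

rornomgoruk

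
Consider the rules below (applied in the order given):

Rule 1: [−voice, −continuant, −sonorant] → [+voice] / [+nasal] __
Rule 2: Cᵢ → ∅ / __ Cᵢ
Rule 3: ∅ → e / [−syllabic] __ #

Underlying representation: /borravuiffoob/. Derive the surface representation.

Rule 1 (post-nasal voicing): no segment meets the environment; /borravuiffoob/ is unchanged.
Rule 2 (degemination): /rr/ is a geminate; the first /r/ deletes. /ff/ is a geminate; the first /f/ deletes. /borravuiffoob/ → boravuifoob.
Rule 3 (final e-epenthesis): the form ends in the consonant /b/, so [e] is inserted word-finally. /boravuifoob/ → boravuifoobe.

boravuifoobe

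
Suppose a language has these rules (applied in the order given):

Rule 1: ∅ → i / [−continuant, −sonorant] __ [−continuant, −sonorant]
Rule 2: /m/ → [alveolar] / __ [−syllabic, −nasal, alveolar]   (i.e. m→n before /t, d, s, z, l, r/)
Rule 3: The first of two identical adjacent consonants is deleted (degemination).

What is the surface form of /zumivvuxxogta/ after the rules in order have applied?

zumivuxogita

Rule 1 (stop-cluster i-epenthesis): /g/ and /t/ form a stop–stop cluster, so [i] is inserted between them. /zumivvuxxogta/ → zumivvuxxogita.
Rule 2 (nasal place assimilation): no segment meets the environment; /zumivvuxxogita/ is unchanged.
Rule 3 (degemination): /vv/ is a geminate; the first /v/ deletes. /xx/ is a geminate; the first /x/ deletes. /zumivvuxxogita/ → zumivuxogita.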